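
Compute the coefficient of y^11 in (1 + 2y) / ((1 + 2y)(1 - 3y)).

177147

Partial fractions give a closed form: a_n = (1)·3^n.
At n = 11: a_11 = 177147.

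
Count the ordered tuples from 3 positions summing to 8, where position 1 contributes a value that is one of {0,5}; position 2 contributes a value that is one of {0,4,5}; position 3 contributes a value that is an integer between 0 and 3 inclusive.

2

The generating function for the choices is (1 + y^5)·(1 + y^4 + y^5)·(1 + y + y^2 + y^3); the count is [y^8].
(1 + y^5) has coefficients 1,0,0,0,0,1 for degrees 0…5.
(1 + y^4 + y^5) has coefficients 1,0,0,0,1,1,0,0,0 for degrees 0…8.
Finally multiplying by (1 + y + y^2 + y^3), the product of all factors after the first has coefficients 1,1,1,1,1,2,2,2,1 for degrees 0…8.
[y^8] = 1·1 + 1·1 = 2.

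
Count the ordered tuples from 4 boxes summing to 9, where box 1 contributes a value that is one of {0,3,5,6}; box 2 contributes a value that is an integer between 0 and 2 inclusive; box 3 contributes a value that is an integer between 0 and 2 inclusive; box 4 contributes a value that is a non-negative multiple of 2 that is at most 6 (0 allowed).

The generating function for the choices is (1 + z³ + z⁵ + z⁶)·(1 + z + z²)·(1 + z + z²)·(1 + z² + z⁴ + z⁶); the count is [z⁹].
(1 + z³ + z⁵ + z⁶) has coefficients 1,0,0,1,0,1,1 for degrees 0…6.
(1 + z + z²) has coefficients 1,1,1,0,0,0,0,0,0,0 for degrees 0…9.
Multiplying by (1 + z + z²) gives running coefficients 1,2,3,2,1,0,0,0,0,0 for degrees 0…9.
Finally multiplying by (1 + z² + z⁴ + z⁶), the product of all factors after the first has coefficients 1,2,4,4,5,4,5,4,4,2 for degrees 0…9.
[z⁹] = 1·2 + 1·5 + 1·5 + 1·4 = 16.

16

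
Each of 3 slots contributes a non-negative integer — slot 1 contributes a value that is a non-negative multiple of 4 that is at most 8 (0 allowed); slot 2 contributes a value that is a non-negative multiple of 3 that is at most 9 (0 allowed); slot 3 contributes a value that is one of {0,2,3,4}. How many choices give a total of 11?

The generating function for the choices is (1 + q⁴ + q⁸)·(1 + q³ + q⁶ + q⁹)·(1 + q² + q³ + q⁴); the count is [q¹¹].
(1 + q⁴ + q⁸) has coefficients 1,0,0,0,1,0,0,0,1 for degrees 0…8.
(1 + q³ + q⁶ + q⁹) has coefficients 1,0,0,1,0,0,1,0,0,1,0,0 for degrees 0…11.
Finally multiplying by (1 + q² + q³ + q⁴), the product of all factors after the first has coefficients 1,0,1,2,1,1,2,1,1,2,1,1 for degrees 0…11.
[q¹¹] = 1·1 + 1·1 + 1·2 = 4.

4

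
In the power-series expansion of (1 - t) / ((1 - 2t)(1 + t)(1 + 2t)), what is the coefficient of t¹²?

6826

Partial fractions give a closed form: a_n = (1/6)·2^n + (-2/3)·(-1)^n + (3/2)·(-2)^n.
At n = 12: a_12 = 6826.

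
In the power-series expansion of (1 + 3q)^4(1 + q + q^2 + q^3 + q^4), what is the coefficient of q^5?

255

(1 + 3q)^4 has coefficients 1,12,54,108,81 for degrees 0…4.
(1 + q + q^2 + q^3 + q^4) has coefficients 1,1,1,1,1,0 for degrees 0…5.
[q^5] = 1·0 + 12·1 + 54·1 + 108·1 + 81·1 = 255.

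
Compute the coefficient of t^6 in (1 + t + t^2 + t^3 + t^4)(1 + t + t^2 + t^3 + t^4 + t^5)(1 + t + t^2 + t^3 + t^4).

(1 + t + t^2 + t^3 + t^4) has coefficients 1,1,1,1,1 for degrees 0…4.
(1 + t + t^2 + t^3 + t^4 + t^5) has coefficients 1,1,1,1,1,1,0 for degrees 0…6.
Finally multiplying by (1 + t + t^2 + t^3 + t^4), the product of all factors after the first has coefficients 1,2,3,4,5,5,4 for degrees 0…6.
[t^6] = 1·4 + 1·5 + 1·5 + 1·4 + 1·3 = 21.

21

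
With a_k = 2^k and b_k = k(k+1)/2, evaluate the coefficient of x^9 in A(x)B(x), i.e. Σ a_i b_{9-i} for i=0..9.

Write out a_i and b_{9-i} for i = 0,…,9 and sum the products.
Σ = 1·45 + 2·36 + 4·28 + 8·21 + 16·15 + 32·10 + 64·6 + 128·3 + 256·1 + 512·0 = 1981.

1981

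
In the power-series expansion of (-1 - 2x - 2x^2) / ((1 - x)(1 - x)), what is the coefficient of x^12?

-59

The denominator gives the recurrence a_n = 2a_(n−1) − a_(n−2) for n ≥ 3; the numerator fixes a_0 = -1, a_1 = -4, a_2 = -9.
Iterating: -1, -4, -9, -14, -19, -24, -29, -34, -39, -44, -49, -54, -59, so a_12 = -59.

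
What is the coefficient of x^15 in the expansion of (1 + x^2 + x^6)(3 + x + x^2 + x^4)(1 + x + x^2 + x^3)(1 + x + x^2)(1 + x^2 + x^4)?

(1 + x^2 + x^6) has coefficients 1,0,1,0,0,0,1 for degrees 0…6.
(3 + x + x^2 + x^4) has coefficients 3,1,1,0,1,0,0,0,0,0,0,0,0,0,0,0 for degrees 0…15.
Multiplying by (1 + x + x^2 + x^3) gives running coefficients 3,4,5,5,3,2,1,1,0,0,0,0,0,0,0,0 for degrees 0…15.
Multiplying by (1 + x + x^2) gives running coefficients 3,7,12,14,13,10,6,4,2,1,0,0,0,0,0,0 for degrees 0…15.
Finally multiplying by (1 + x^2 + x^4), the product of all factors after the first has coefficients 3,7,15,21,28,31,31,28,21,15,8,5,2,1,0,0 for degrees 0…15.
[x^15] = 1·0 + 1·1 + 1·15 = 16.

16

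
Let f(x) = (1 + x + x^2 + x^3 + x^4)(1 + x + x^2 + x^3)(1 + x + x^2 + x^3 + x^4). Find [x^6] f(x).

(1 + x + x^2 + x^3 + x^4) has coefficients 1,1,1,1,1 for degrees 0…4.
(1 + x + x^2 + x^3) has coefficients 1,1,1,1,0,0,0 for degrees 0…6.
Finally multiplying by (1 + x + x^2 + x^3 + x^4), the product of all factors after the first has coefficients 1,2,3,4,4,3,2 for degrees 0…6.
[x^6] = 1·2 + 1·3 + 1·4 + 1·4 + 1·3 = 16.

16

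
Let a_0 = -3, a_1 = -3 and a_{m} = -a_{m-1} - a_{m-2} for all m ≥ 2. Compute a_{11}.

The ordinary generating function has denominator 1 + z + z^2.
Iterating the recurrence: a_0,…,a_{11} = -3, -3, 6, -3, -3, 6, -3, -3, 6, -3, -3, 6.

6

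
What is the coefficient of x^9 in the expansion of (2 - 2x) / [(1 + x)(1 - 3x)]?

The denominator gives the recurrence a_n = 2a_(n−1) + 3a_(n−2) for n ≥ 3; the numerator fixes a_0 = 2, a_1 = 2, a_2 = 10.
Iterating: 2, 2, 10, 26, 82, 242, 730, 2186, 6562, 19682, so a_9 = 19682.

19682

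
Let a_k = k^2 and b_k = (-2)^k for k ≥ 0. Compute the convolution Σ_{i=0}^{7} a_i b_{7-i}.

29

The convolution is the t^7 coefficient of A(t)B(t).
Σ = 0·(-128) + 1·64 + 4·(-32) + 9·16 + 16·(-8) + 25·4 + 36·(-2) + 49·1 = 29.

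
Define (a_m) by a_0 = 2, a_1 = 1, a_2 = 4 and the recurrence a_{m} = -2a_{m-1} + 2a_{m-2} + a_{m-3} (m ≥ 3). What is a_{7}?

-271

The ordinary generating function has denominator 1 + 2x - 2x^2 - x^3.
Iterating the recurrence: a_0,…,a_{7} = 2, 1, 4, -4, 17, -38, 106, -271.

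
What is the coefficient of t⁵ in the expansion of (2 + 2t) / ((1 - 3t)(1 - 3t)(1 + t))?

The denominator gives the recurrence a_n = 5a_(n−1) − 3a_(n−2) − 9a_(n−3) for n ≥ 3; the numerator fixes a_0 = 2, a_1 = 12, a_2 = 54.
Iterating: 2, 12, 54, 216, 810, 2916, so a_5 = 2916.

2916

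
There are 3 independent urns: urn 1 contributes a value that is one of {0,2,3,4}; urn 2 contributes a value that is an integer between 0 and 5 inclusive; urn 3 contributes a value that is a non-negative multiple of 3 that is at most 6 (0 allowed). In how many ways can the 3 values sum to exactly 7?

8

The generating function for the choices is (1 + x^2 + x^3 + x^4)·(1 + x + x^2 + x^3 + x^4 + x^5)·(1 + x^3 + x^6); the count is [x^7].
(1 + x^2 + x^3 + x^4) has coefficients 1,0,1,1,1 for degrees 0…4.
(1 + x + x^2 + x^3 + x^4 + x^5) has coefficients 1,1,1,1,1,1,0,0 for degrees 0…7.
Finally multiplying by (1 + x^3 + x^6), the product of all factors after the first has coefficients 1,1,1,2,2,2,2,2 for degrees 0…7.
[x^7] = 1·2 + 1·2 + 1·2 + 1·2 = 8.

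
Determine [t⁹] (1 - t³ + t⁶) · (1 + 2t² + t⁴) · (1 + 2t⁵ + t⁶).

1

(1 - t³ + t⁶) has coefficients 1,0,0,-1,0,0,1 for degrees 0…6.
(1 + 2t² + t⁴) has coefficients 1,0,2,0,1,0,0,0,0,0 for degrees 0…9.
Finally multiplying by (1 + 2t⁵ + t⁶), the product of all factors after the first has coefficients 1,0,2,0,1,2,1,4,2,2 for degrees 0…9.
[t⁹] = 1·2 − 1·1 + 1·0 = 1.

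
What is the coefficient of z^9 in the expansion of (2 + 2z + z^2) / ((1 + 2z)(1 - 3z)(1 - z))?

49036

Partial fractions give a closed form: a_n = (1/3)·(-2)^n + (5/2)·3^n + (-5/6)·1^n.
At n = 9: a_9 = 49036.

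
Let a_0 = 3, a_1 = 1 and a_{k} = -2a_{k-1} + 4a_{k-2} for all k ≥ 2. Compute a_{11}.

-246784

The ordinary generating function has denominator 1 + 2y - 4y^2.
Iterating the recurrence: a_0,…,a_{11} = 3, 1, 10, -16, 72, -208, 704, -2240, 7296, -23552, 76288, -246784.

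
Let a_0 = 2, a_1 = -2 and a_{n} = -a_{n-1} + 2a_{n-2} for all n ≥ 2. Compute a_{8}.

The ordinary generating function has denominator 1 + q - 2q^2.
Iterating the recurrence: a_0,…,a_{8} = 2, -2, 6, -10, 22, -42, 86, -170, 342.

342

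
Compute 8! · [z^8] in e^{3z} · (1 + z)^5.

The EGF product rule gives c_8 = Σ_{k_1+k_2=8} C(8; k_1,k_2) · ∏ g_i(k_i), where e^{3z} gives (3)^k; (1+z)^5 gives the falling factorial (5)_k.
g_1(k) for k = 0…8: 1, 3, 9, 27, 81, 243, 729, 2187, 6561.
g_2(k) for k = 0…8: 1, 5, 20, 60, 120, 120, 0, 0, 0.
c_8 = Σ_k C(8,k)·g_1(k)·g_2(8−k) = 56·27·120 + 70·81·120 + 56·243·60 + 28·729·20 + 8·2187·5 + 1·6561·1 = 181440 + 680400 + 816480 + 408240 + 87480 + 6561 = 2180601.

2180601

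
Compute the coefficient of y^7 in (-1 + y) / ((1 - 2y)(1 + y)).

Partial fractions give a closed form: a_n = (-1/3)·2^n + (-2/3)·(-1)^n.
At n = 7: a_7 = -42.

-42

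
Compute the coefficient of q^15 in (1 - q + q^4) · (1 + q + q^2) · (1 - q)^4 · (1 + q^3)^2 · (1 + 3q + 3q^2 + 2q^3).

5

(1 - q + q^4) has coefficients 1,-1,0,0,1 for degrees 0…4.
(1 + q + q^2) has coefficients 1,1,1,0,0,0,0,0,0,0,0,0,0,0,0,0 for degrees 0…15.
Multiplying by (1 - q)^4 gives running coefficients 1,-3,3,-2,3,-3,1,0,0,0,0,0,0,0,0,0 for degrees 0…15.
Multiplying by (1 + q^3)^2 gives running coefficients 1,-3,3,0,-3,3,-2,3,-3,0,3,-3,1,0,0,0 for degrees 0…15.
Finally multiplying by (1 + 3q + 3q^2 + 2q^3), the product of all factors after the first has coefficients 1,0,-3,2,0,0,-2,0,6,-4,0,0,1,0,-3,2 for degrees 0…15.
[q^15] = 1·2 − 1·(-3) + 1·0 = 5.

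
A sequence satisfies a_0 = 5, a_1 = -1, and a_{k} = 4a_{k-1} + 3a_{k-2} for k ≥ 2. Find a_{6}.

The ordinary generating function has denominator 1 - 4z - 3z^2.
Iterating the recurrence: a_0,…,a_{6} = 5, -1, 11, 41, 197, 911, 4235.

4235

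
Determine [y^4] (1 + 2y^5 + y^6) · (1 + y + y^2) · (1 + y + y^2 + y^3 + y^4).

3

(1 + 2y^5 + y^6) has coefficients 1,0,0,0,0 for degrees 0…4.
(1 + y + y^2) has coefficients 1,1,1,0,0 for degrees 0…4.
Finally multiplying by (1 + y + y^2 + y^3 + y^4), the product of all factors after the first has coefficients 1,2,3,3,3 for degrees 0…4.
[y^4] = 1·3 = 3.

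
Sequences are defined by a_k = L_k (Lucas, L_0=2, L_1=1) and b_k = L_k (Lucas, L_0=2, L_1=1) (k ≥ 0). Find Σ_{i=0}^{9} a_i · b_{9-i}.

Write out a_i and b_{9-i} for i = 0,…,9 and sum the products.
Σ = 2·76 + 1·47 + 3·29 + 4·18 + 7·11 + 11·7 + 18·4 + 29·3 + 47·1 + 76·2 = 870.

870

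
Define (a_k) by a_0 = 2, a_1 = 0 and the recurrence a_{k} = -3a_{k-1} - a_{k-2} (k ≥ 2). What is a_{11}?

The ordinary generating function has denominator 1 + 3z + z^2.
Iterating the recurrence: a_0,…,a_{11} = 2, 0, -2, 6, -16, 42, -110, 288, -754, 1974, -5168, 13530.

13530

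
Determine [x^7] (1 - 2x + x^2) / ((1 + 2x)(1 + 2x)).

The denominator gives the recurrence a_n = −4a_(n−1) − 4a_(n−2) for n ≥ 3; the numerator fixes a_0 = 1, a_1 = -6, a_2 = 21.
Iterating: 1, -6, 21, -60, 156, -384, 912, -2112, so a_7 = -2112.

-2112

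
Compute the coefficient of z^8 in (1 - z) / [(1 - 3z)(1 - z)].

6561

Partial fractions give a closed form: a_n = (1)·3^n.
At n = 8: a_8 = 6561.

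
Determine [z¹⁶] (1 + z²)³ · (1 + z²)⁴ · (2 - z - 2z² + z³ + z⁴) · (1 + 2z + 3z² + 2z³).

(1 + z²)³ has coefficients 1,0,3,0,3,0,1 for degrees 0…6.
(1 + z²)⁴ has coefficients 1,0,4,0,6,0,4,0,1,0,0,0,0,0,0,0,0 for degrees 0…16.
Multiplying by (2 - z - 2z² + z³ + z⁴) gives running coefficients 2,-1,6,-3,5,-2,0,2,0,3,2,1,1,0,0,0,0 for degrees 0…16.
Finally multiplying by (1 + 2z + 3z² + 2z³), the product of all factors after the first has coefficients 2,3,10,10,15,11,5,6,0,9,12,14,15,9,5,2,0 for degrees 0…16.
[z¹⁶] = 1·0 + 3·5 + 3·15 + 1·12 = 72.

72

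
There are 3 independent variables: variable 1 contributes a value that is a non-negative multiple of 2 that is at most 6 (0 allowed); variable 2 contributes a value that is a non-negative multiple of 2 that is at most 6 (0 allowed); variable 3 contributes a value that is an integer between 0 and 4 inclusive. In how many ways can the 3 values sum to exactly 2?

3

The generating function for the choices is (1 + t^2 + t^4 + t^6)·(1 + t^2 + t^4 + t^6)·(1 + t + t^2 + t^3 + t^4); the count is [t^2].
(1 + t^2 + t^4 + t^6) has coefficients 1,0,1 for degrees 0…2.
(1 + t^2 + t^4 + t^6) has coefficients 1,0,1 for degrees 0…2.
Finally multiplying by (1 + t + t^2 + t^3 + t^4), the product of all factors after the first has coefficients 1,1,2 for degrees 0…2.
[t^2] = 1·2 + 1·1 = 3.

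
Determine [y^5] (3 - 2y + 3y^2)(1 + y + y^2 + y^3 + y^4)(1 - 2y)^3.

-7

(3 - 2y + 3y^2) has coefficients 3,-2,3 for degrees 0…2.
(1 + y + y^2 + y^3 + y^4) has coefficients 1,1,1,1,1,0 for degrees 0…5.
Finally multiplying by (1 - 2y)^3, the product of all factors after the first has coefficients 1,-5,7,-1,-1,-2 for degrees 0…5.
[y^5] = 3·(-2) − 2·(-1) + 3·(-1) = -7.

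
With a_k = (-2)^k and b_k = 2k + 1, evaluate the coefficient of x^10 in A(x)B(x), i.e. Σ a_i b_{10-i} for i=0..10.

235

This is [x^10] in the product of the two ordinary generating functions.
Σ = 1·21 − 2·19 + 4·17 − 8·15 + 16·13 − 32·11 + 64·9 − 128·7 + 256·5 − 512·3 + 1024·1 = 235.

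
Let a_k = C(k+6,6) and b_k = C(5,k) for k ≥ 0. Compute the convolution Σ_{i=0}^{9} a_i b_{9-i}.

Write out a_i and b_{9-i} for i = 0,…,9 and sum the products.
Σ = 1·0 + 7·0 + 28·0 + 84·0 + 210·1 + 462·5 + 924·10 + 1716·10 + 3003·5 + 5005·1 = 48940.

48940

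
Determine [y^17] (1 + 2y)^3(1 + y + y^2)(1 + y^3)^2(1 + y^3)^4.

234

(1 + 2y)^3 has coefficients 1,6,12,8 for degrees 0…3.
(1 + y + y^2) has coefficients 1,1,1,0,0,0,0,0,0,0,0,0,0,0,0,0,0,0 for degrees 0…17.
Multiplying by (1 + y^3)^2 gives running coefficients 1,1,1,2,2,2,1,1,1,0,0,0,0,0,0,0,0,0 for degrees 0…17.
Finally multiplying by (1 + y^3)^4, the product of all factors after the first has coefficients 1,1,1,6,6,6,15,15,15,20,20,20,15,15,15,6,6,6 for degrees 0…17.
[y^17] = 1·6 + 6·6 + 12·6 + 8·15 = 234.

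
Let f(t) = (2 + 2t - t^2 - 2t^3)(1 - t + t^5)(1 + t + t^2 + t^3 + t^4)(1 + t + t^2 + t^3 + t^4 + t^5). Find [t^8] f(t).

(2 + 2t - t^2 - 2t^3) has coefficients 2,2,-1,-2 for degrees 0…3.
(1 - t + t^5) has coefficients 1,-1,0,0,0,1,0,0,0 for degrees 0…8.
Multiplying by (1 + t + t^2 + t^3 + t^4) gives running coefficients 1,0,0,0,0,0,1,1,1 for degrees 0…8.
Finally multiplying by (1 + t + t^2 + t^3 + t^4 + t^5), the product of all factors after the first has coefficients 1,1,1,1,1,1,1,2,3 for degrees 0…8.
[t^8] = 2·3 + 2·2 − 1·1 − 2·1 = 7.

7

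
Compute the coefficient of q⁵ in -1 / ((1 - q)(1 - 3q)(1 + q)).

Partial fractions give a closed form: a_n = (1/4)·1^n + (-9/8)·3^n + (-1/8)·(-1)^n.
At n = 5: a_5 = -273.

-273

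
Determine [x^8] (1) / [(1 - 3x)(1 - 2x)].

19171

Partial fractions give a closed form: a_n = (3)·3^n + (-2)·2^n.
At n = 8: a_8 = 19171.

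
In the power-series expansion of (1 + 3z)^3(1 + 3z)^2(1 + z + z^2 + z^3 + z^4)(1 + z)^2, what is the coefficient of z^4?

(1 + 3z)^3 has coefficients 1,9,27,27 for degrees 0…3.
(1 + 3z)^2 has coefficients 1,6,9,0,0 for degrees 0…4.
Multiplying by (1 + z + z^2 + z^3 + z^4) gives running coefficients 1,7,16,16,16 for degrees 0…4.
Finally multiplying by (1 + z)^2, the product of all factors after the first has coefficients 1,9,31,55,64 for degrees 0…4.
[z^4] = 1·64 + 9·55 + 27·31 + 27·9 = 1639.

1639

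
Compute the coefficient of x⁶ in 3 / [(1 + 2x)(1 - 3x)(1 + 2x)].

1371

The denominator gives the recurrence a_n = −a_(n−1) + 8a_(n−2) + 12a_(n−3) for n ≥ 3; the numerator fixes a_0 = 3, a_1 = -3, a_2 = 27.
Iterating: 3, -3, 27, -15, 195, 9, 1371, so a_6 = 1371.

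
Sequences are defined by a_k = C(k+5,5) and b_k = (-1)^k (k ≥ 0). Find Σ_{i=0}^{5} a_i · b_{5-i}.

Write out a_i and b_{5-i} for i = 0,…,5 and sum the products.
Σ = 1·(-1) + 6·1 + 21·(-1) + 56·1 + 126·(-1) + 252·1 = 166.

166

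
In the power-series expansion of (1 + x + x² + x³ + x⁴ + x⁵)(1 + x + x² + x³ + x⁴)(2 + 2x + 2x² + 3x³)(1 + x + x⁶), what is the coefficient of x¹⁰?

69

(1 + x + x² + x³ + x⁴ + x⁵) has coefficients 1,1,1,1,1,1 for degrees 0…5.
(1 + x + x² + x³ + x⁴) has coefficients 1,1,1,1,1,0,0,0,0,0,0 for degrees 0…10.
Multiplying by (2 + 2x + 2x² + 3x³) gives running coefficients 2,4,6,9,9,7,5,3,0,0,0 for degrees 0…10.
Finally multiplying by (1 + x + x⁶), the product of all factors after the first has coefficients 2,6,10,15,18,16,14,12,9,9,9 for degrees 0…10.
[x¹⁰] = 1·9 + 1·9 + 1·9 + 1·12 + 1·14 + 1·16 = 69.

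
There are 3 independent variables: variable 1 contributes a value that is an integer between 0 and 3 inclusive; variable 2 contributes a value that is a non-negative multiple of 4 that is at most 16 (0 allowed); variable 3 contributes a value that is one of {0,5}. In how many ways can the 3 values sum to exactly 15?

2

The generating function for the choices is (1 + y + y² + y³)·(1 + y⁴ + y⁸ + y¹² + y¹⁶)·(1 + y⁵); the count is [y¹⁵].
(1 + y + y² + y³) has coefficients 1,1,1,1 for degrees 0…3.
(1 + y⁴ + y⁸ + y¹² + y¹⁶) has coefficients 1,0,0,0,1,0,0,0,1,0,0,0,1,0,0,0 for degrees 0…15.
Finally multiplying by (1 + y⁵), the product of all factors after the first has coefficients 1,0,0,0,1,1,0,0,1,1,0,0,1,1,0,0 for degrees 0…15.
[y¹⁵] = 1·0 + 1·0 + 1·1 + 1·1 = 2.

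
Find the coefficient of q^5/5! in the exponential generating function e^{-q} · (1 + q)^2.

The EGF product rule gives c_5 = Σ_{k_1+k_2=5} C(5; k_1,k_2) · ∏ g_i(k_i), where e^{-q} gives (-1)^k; (1+q)^2 gives the falling factorial (2)_k.
g_1(k) for k = 0…5: 1, -1, 1, -1, 1, -1.
g_2(k) for k = 0…5: 1, 2, 2, 0, 0, 0.
c_5 = Σ_k C(5,k)·g_1(k)·g_2(5−k) = 10·(-1)·2 + 5·1·2 + 1·(-1)·1 = −20 + 10 − 1 = -11.

-11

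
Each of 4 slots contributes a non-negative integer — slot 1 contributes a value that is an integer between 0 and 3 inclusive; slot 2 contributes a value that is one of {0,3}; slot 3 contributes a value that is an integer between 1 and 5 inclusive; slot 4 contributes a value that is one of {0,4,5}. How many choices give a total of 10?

14

The generating function for the choices is (1 + x + x² + x³)·(1 + x³)·(x + x² + x³ + x⁴ + x⁵)·(1 + x⁴ + x⁵); the count is [x¹⁰].
(1 + x + x² + x³) has coefficients 1,1,1,1 for degrees 0…3.
(1 + x³) has coefficients 1,0,0,1,0,0,0,0,0,0,0 for degrees 0…10.
Multiplying by (x + x² + x³ + x⁴ + x⁵) gives running coefficients 0,1,1,1,2,2,1,1,1,0,0 for degrees 0…10.
Finally multiplying by (1 + x⁴ + x⁵), the product of all factors after the first has coefficients 0,1,1,1,2,3,3,3,4,4,3 for degrees 0…10.
[x¹⁰] = 1·3 + 1·4 + 1·4 + 1·3 = 14.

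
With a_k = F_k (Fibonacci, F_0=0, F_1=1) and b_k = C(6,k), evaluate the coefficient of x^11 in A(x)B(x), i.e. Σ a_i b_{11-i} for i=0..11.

The convolution is the x^11 coefficient of A(x)B(x).
Σ = 0·0 + 1·0 + 1·0 + 2·0 + 3·0 + 5·1 + 8·6 + 13·15 + 21·20 + 34·15 + 55·6 + 89·1 = 1597.

1597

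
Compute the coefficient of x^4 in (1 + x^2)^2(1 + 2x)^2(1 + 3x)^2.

(1 + x^2)^2 has coefficients 1,0,2,0,1 for degrees 0…4.
(1 + 2x)^2 has coefficients 1,4,4,0,0 for degrees 0…4.
Finally multiplying by (1 + 3x)^2, the product of all factors after the first has coefficients 1,10,37,60,36 for degrees 0…4.
[x^4] = 1·36 + 2·37 + 1·1 = 111.

111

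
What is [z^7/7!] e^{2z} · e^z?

The EGF product rule gives c_7 = Σ_{k_1+k_2=7} C(7; k_1,k_2) · ∏ g_i(k_i), where e^{2z} gives (2)^k; e^z gives (1)^k.
g_1(k) for k = 0…7: 1, 2, 4, 8, 16, 32, 64, 128.
g_2(k) for k = 0…7: 1, 1, 1, 1, 1, 1, 1, 1.
c_7 = Σ_k C(7,k)·g_1(k)·g_2(7−k) = 1·1·1 + 7·2·1 + 21·4·1 + 35·8·1 + 35·16·1 + 21·32·1 + 7·64·1 + 1·128·1 = 1 + 14 + 84 + 280 + 560 + 672 + 448 + 128 = 2187.

2187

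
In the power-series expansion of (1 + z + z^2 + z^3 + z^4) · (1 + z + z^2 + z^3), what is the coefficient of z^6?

(1 + z + z^2 + z^3 + z^4) has coefficients 1,1,1,1,1 for degrees 0…4.
(1 + z + z^2 + z^3) has coefficients 1,1,1,1,0,0,0 for degrees 0…6.
[z^6] = 1·0 + 1·0 + 1·0 + 1·1 + 1·1 = 2.

2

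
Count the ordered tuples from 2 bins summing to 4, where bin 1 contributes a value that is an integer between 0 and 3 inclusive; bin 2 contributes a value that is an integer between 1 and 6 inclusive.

4

The generating function for the choices is (1 + z + z² + z³)·(z + z² + z³ + z⁴ + z⁵ + z⁶); the count is [z⁴].
(1 + z + z² + z³) has coefficients 1,1,1,1 for degrees 0…3.
(z + z² + z³ + z⁴ + z⁵ + z⁶) has coefficients 0,1,1,1,1 for degrees 0…4.
[z⁴] = 1·1 + 1·1 + 1·1 + 1·1 = 4.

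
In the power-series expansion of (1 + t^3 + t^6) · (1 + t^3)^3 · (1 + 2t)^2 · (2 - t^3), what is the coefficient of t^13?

(1 + t^3 + t^6) has coefficients 1,0,0,1,0,0,1 for degrees 0…6.
(1 + t^3)^3 has coefficients 1,0,0,3,0,0,3,0,0,1,0,0,0,0 for degrees 0…13.
Multiplying by (1 + 2t)^2 gives running coefficients 1,4,4,3,12,12,3,12,12,1,4,4,0,0 for degrees 0…13.
Finally multiplying by (2 - t^3), the product of all factors after the first has coefficients 2,8,8,5,20,20,3,12,12,-1,-4,-4,-1,-4 for degrees 0…13.
[t^13] = 1·(-4) + 1·(-4) + 1·12 = 4.

4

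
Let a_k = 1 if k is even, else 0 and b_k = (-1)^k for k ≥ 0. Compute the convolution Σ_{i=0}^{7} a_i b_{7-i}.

Write out a_i and b_{7-i} for i = 0,…,7 and sum the products.
Σ = 1·(-1) + 0·1 + 1·(-1) + 0·1 + 1·(-1) + 0·1 + 1·(-1) + 0·1 = -4.

-4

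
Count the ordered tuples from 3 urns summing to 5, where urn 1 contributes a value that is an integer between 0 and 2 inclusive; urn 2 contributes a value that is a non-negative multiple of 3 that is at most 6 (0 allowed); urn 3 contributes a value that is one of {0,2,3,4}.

The generating function for the choices is (1 + t + t²)·(1 + t³ + t⁶)·(1 + t² + t³ + t⁴); the count is [t⁵].
(1 + t + t²) has coefficients 1,1,1 for degrees 0…2.
(1 + t³ + t⁶) has coefficients 1,0,0,1,0,0 for degrees 0…5.
Finally multiplying by (1 + t² + t³ + t⁴), the product of all factors after the first has coefficients 1,0,1,2,1,1 for degrees 0…5.
[t⁵] = 1·1 + 1·1 + 1·2 = 4.

4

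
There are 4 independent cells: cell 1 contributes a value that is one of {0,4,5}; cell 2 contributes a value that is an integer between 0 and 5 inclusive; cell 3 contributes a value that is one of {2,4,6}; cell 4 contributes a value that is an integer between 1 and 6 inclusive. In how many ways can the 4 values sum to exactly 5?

The generating function for the choices is (1 + z^4 + z^5)·(1 + z + z^2 + z^3 + z^4 + z^5)·(z^2 + z^4 + z^6)·(z + z^2 + z^3 + z^4 + z^5 + z^6); the count is [z^5].
(1 + z^4 + z^5) has coefficients 1,0,0,0,1,1 for degrees 0…5.
(1 + z + z^2 + z^3 + z^4 + z^5) has coefficients 1,1,1,1,1,1 for degrees 0…5.
Multiplying by (z^2 + z^4 + z^6) gives running coefficients 0,0,1,1,2,2 for degrees 0…5.
Finally multiplying by (z + z^2 + z^3 + z^4 + z^5 + z^6), the product of all factors after the first has coefficients 0,0,0,1,2,4 for degrees 0…5.
[z^5] = 1·4 + 1·0 + 1·0 = 4.

4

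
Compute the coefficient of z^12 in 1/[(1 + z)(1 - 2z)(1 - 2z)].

36409

The denominator gives the recurrence a_n = 3a_(n−1) − 4a_(n−3) for n ≥ 3; the numerator fixes a_0 = 1, a_1 = 3, a_2 = 9.
Iterating: 1, 3, 9, 23, 57, 135, 313, 711, 1593, 3527, 7737, 16839, 36409, so a_12 = 36409.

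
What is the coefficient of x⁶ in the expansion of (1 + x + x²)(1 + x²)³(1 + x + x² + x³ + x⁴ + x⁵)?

(1 + x + x²) has coefficients 1,1,1 for degrees 0…2.
(1 + x²)³ has coefficients 1,0,3,0,3,0,1 for degrees 0…6.
Finally multiplying by (1 + x + x² + x³ + x⁴ + x⁵), the product of all factors after the first has coefficients 1,1,4,4,7,7,7 for degrees 0…6.
[x⁶] = 1·7 + 1·7 + 1·7 = 21.

21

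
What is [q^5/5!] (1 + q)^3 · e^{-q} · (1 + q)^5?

1159

The EGF product rule gives c_5 = Σ_{k_1+k_2+k_3=5} C(5; k_1,k_2,k_3) · ∏ g_i(k_i), where (1+q)^3 gives the falling factorial (3)_k; e^{-q} gives (-1)^k; (1+q)^5 gives the falling factorial (5)_k.
g_1(k) for k = 0…5: 1, 3, 6, 6, 0, 0.
g_2(k) for k = 0…5: 1, -1, 1, -1, 1, -1.
g_3(k) for k = 0…5: 1, 5, 20, 60, 120, 120.
First combine the last two factors: h(k) = Σ_j C(k,j)·g_2(j)·g_3(k−j) for k = 0…5: 1, 4, 11, 14, -19, -56.
c_5 = Σ_k C(5,k)·g_1(k)·h(5−k) = 1·1·(-56) + 5·3·(-19) + 10·6·14 + 10·6·11 = −56 − 285 + 840 + 660 = 1159.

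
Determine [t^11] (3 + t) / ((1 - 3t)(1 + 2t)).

352246

Partial fractions give a closed form: a_n = (2)·3^n + (1)·(-2)^n.
At n = 11: a_11 = 352246.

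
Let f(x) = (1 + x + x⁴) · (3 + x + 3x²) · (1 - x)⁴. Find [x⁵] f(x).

-5

(1 + x + x⁴) has coefficients 1,1,0,0,1 for degrees 0…4.
(3 + x + 3x²) has coefficients 3,1,3,0,0,0 for degrees 0…5.
Finally multiplying by (1 - x)⁴, the product of all factors after the first has coefficients 3,-11,17,-18,17,-11 for degrees 0…5.
[x⁵] = 1·(-11) + 1·17 + 1·(-11) = -5.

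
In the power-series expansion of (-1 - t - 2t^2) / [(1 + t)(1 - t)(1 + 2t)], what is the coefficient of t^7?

169

Partial fractions give a closed form: a_n = (1)·(-1)^n + (-2/3)·1^n + (-4/3)·(-2)^n.
At n = 7: a_7 = 169.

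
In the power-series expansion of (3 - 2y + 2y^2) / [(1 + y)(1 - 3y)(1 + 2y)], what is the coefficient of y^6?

1067

Partial fractions give a closed form: a_n = (-7/4)·(-1)^n + (23/20)·3^n + (18/5)·(-2)^n.
At n = 6: a_6 = 1067.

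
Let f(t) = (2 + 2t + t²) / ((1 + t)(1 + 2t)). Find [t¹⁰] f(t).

The denominator gives the recurrence a_n = −3a_(n−1) − 2a_(n−2) for n ≥ 3; the numerator fixes a_0 = 2, a_1 = -4, a_2 = 9.
Iterating: 2, -4, 9, -19, 39, -79, 159, -319, 639, -1279, 2559, so a_10 = 2559.

2559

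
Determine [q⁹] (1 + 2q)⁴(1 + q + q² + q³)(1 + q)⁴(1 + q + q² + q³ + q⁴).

4137

(1 + 2q)⁴ has coefficients 1,8,24,32,16 for degrees 0…4.
(1 + q + q² + q³) has coefficients 1,1,1,1,0,0,0,0,0,0 for degrees 0…9.
Multiplying by (1 + q)⁴ gives running coefficients 1,5,11,15,15,11,5,1,0,0 for degrees 0…9.
Finally multiplying by (1 + q + q² + q³ + q⁴), the product of all factors after the first has coefficients 1,6,17,32,47,57,57,47,32,17 for degrees 0…9.
[q⁹] = 1·17 + 8·32 + 24·47 + 32·57 + 16·57 = 4137.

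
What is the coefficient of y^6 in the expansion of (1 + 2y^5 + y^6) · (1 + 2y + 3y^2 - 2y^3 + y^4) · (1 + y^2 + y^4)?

9

(1 + 2y^5 + y^6) has coefficients 1,0,0,0,0,2,1 for degrees 0…6.
(1 + 2y + 3y^2 - 2y^3 + y^4) has coefficients 1,2,3,-2,1,0,0 for degrees 0…6.
Finally multiplying by (1 + y^2 + y^4), the product of all factors after the first has coefficients 1,2,4,0,5,0,4 for degrees 0…6.
[y^6] = 1·4 + 2·2 + 1·1 = 9.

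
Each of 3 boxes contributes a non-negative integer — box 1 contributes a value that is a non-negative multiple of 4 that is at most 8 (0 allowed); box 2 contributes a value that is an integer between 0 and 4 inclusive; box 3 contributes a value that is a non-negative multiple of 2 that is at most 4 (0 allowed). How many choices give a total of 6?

The generating function for the choices is (1 + x⁴ + x⁸)·(1 + x + x² + x³ + x⁴)·(1 + x² + x⁴); the count is [x⁶].
(1 + x⁴ + x⁸) has coefficients 1,0,0,0,1,0,0 for degrees 0…6.
(1 + x + x² + x³ + x⁴) has coefficients 1,1,1,1,1,0,0 for degrees 0…6.
Finally multiplying by (1 + x² + x⁴), the product of all factors after the first has coefficients 1,1,2,2,3,2,2 for degrees 0…6.
[x⁶] = 1·2 + 1·2 = 4.

4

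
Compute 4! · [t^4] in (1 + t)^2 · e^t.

The EGF product rule gives c_4 = Σ_{k_1+k_2=4} C(4; k_1,k_2) · ∏ g_i(k_i), where (1+t)^2 gives the falling factorial (2)_k; e^t gives (1)^k.
g_1(k) for k = 0…4: 1, 2, 2, 0, 0.
g_2(k) for k = 0…4: 1, 1, 1, 1, 1.
c_4 = Σ_k C(4,k)·g_1(k)·g_2(4−k) = 1·1·1 + 4·2·1 + 6·2·1 = 1 + 8 + 12 = 21.

21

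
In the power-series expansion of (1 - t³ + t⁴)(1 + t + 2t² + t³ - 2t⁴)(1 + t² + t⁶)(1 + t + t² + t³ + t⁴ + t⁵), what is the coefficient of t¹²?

3

(1 - t³ + t⁴) has coefficients 1,0,0,-1,1 for degrees 0…4.
(1 + t + 2t² + t³ - 2t⁴) has coefficients 1,1,2,1,-2,0,0,0,0,0,0,0,0 for degrees 0…12.
Multiplying by (1 + t² + t⁶) gives running coefficients 1,1,3,2,0,1,-1,1,2,1,-2,0,0 for degrees 0…12.
Finally multiplying by (1 + t + t² + t³ + t⁴ + t⁵), the product of all factors after the first has coefficients 1,2,5,7,7,8,6,6,5,4,2,1,2 for degrees 0…12.
[t¹²] = 1·2 − 1·4 + 1·5 = 3.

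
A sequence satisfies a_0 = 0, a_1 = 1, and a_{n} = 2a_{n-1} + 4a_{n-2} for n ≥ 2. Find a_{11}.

The ordinary generating function has denominator 1 - 2t - 4t^2.
Iterating the recurrence: a_0,…,a_{11} = 0, 1, 2, 8, 24, 80, 256, 832, 2688, 8704, 28160, 91136.

91136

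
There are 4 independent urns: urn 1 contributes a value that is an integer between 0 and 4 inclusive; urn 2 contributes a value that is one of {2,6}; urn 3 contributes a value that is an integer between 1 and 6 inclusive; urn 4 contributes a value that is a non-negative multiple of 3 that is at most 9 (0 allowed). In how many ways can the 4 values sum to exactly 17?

17

The generating function for the choices is (1 + y + y^2 + y^3 + y^4)·(y^2 + y^6)·(y + y^2 + y^3 + y^4 + y^5 + y^6)·(1 + y^3 + y^6 + y^9); the count is [y^17].
(1 + y + y^2 + y^3 + y^4) has coefficients 1,1,1,1,1 for degrees 0…4.
(y^2 + y^6) has coefficients 0,0,1,0,0,0,1,0,0,0,0,0,0,0,0,0,0,0 for degrees 0…17.
Multiplying by (y + y^2 + y^3 + y^4 + y^5 + y^6) gives running coefficients 0,0,0,1,1,1,1,2,2,1,1,1,1,0,0,0,0,0 for degrees 0…17.
Finally multiplying by (1 + y^3 + y^6 + y^9), the product of all factors after the first has coefficients 0,0,0,1,1,1,2,3,3,3,4,4,4,4,4,3,3,3 for degrees 0…17.
[y^17] = 1·3 + 1·3 + 1·3 + 1·4 + 1·4 = 17.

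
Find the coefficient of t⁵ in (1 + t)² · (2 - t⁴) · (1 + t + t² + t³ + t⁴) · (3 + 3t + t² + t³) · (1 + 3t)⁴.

10474

(1 + t)² has coefficients 1,2,1 for degrees 0…2.
(2 - t⁴) has coefficients 2,0,0,0,-1,0 for degrees 0…5.
Multiplying by (1 + t + t² + t³ + t⁴) gives running coefficients 2,2,2,2,1,-1 for degrees 0…5.
Multiplying by (3 + 3t + t² + t³) gives running coefficients 6,12,14,16,13,4 for degrees 0…5.
Finally multiplying by (1 + 3t)⁴, the product of all factors after the first has coefficients 6,84,482,1480,2743,3508 for degrees 0…5.
[t⁵] = 1·3508 + 2·2743 + 1·1480 = 10474.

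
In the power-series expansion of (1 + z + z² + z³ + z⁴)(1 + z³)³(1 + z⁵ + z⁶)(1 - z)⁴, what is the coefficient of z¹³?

(1 + z + z² + z³ + z⁴) has coefficients 1,1,1,1,1 for degrees 0…4.
(1 + z³)³ has coefficients 1,0,0,3,0,0,3,0,0,1,0,0,0,0 for degrees 0…13.
Multiplying by (1 + z⁵ + z⁶) gives running coefficients 1,0,0,3,0,1,4,0,3,4,0,3,3,0 for degrees 0…13.
Finally multiplying by (1 - z)⁴, the product of all factors after the first has coefficients 1,-4,6,-1,-11,19,-12,-7,23,-23,6,15,-22,10 for degrees 0…13.
[z¹³] = 1·10 + 1·(-22) + 1·15 + 1·6 + 1·(-23) = -14.

-14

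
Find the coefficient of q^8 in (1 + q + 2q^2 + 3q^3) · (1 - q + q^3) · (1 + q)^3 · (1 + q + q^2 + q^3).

(1 + q + 2q^2 + 3q^3) has coefficients 1,1,2,3 for degrees 0…3.
(1 - q + q^3) has coefficients 1,-1,0,1,0,0,0,0,0 for degrees 0…8.
Multiplying by (1 + q)^3 gives running coefficients 1,2,0,-1,2,3,1,0,0 for degrees 0…8.
Finally multiplying by (1 + q + q^2 + q^3), the product of all factors after the first has coefficients 1,3,3,2,3,4,5,6,4 for degrees 0…8.
[q^8] = 1·4 + 1·6 + 2·5 + 3·4 = 32.

32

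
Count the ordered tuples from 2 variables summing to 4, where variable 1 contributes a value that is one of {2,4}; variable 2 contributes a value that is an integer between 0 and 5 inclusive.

The generating function for the choices is (t^2 + t^4)·(1 + t + t^2 + t^3 + t^4 + t^5); the count is [t^4].
(t^2 + t^4) has coefficients 0,0,1,0,1 for degrees 0…4.
(1 + t + t^2 + t^3 + t^4 + t^5) has coefficients 1,1,1,1,1 for degrees 0…4.
[t^4] = 1·1 + 1·1 = 2.

2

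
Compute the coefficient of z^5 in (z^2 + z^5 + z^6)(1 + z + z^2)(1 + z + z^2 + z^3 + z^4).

4

(z^2 + z^5 + z^6) has coefficients 0,0,1,0,0,1 for degrees 0…5.
(1 + z + z^2) has coefficients 1,1,1,0,0,0 for degrees 0…5.
Finally multiplying by (1 + z + z^2 + z^3 + z^4), the product of all factors after the first has coefficients 1,2,3,3,3,2 for degrees 0…5.
[z^5] = 1·3 + 1·1 = 4.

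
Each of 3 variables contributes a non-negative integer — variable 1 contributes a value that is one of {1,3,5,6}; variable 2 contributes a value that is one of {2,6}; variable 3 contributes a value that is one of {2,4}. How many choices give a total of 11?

3

The generating function for the choices is (z + z³ + z⁵ + z⁶)·(z² + z⁶)·(z² + z⁴); the count is [z¹¹].
(z + z³ + z⁵ + z⁶) has coefficients 0,1,0,1,0,1,1 for degrees 0…6.
(z² + z⁶) has coefficients 0,0,1,0,0,0,1,0,0,0,0,0 for degrees 0…11.
Finally multiplying by (z² + z⁴), the product of all factors after the first has coefficients 0,0,0,0,1,0,1,0,1,0,1,0 for degrees 0…11.
[z¹¹] = 1·1 + 1·1 + 1·1 + 1·0 = 3.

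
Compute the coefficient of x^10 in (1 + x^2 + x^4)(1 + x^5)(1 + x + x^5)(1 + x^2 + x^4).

4

(1 + x^2 + x^4) has coefficients 1,0,1,0,1 for degrees 0…4.
(1 + x^5) has coefficients 1,0,0,0,0,1,0,0,0,0,0 for degrees 0…10.
Multiplying by (1 + x + x^5) gives running coefficients 1,1,0,0,0,2,1,0,0,0,1 for degrees 0…10.
Finally multiplying by (1 + x^2 + x^4), the product of all factors after the first has coefficients 1,1,1,1,1,3,1,2,1,2,2 for degrees 0…10.
[x^10] = 1·2 + 1·1 + 1·1 = 4.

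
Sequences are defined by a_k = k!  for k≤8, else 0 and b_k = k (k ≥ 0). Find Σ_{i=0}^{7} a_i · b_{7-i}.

The convolution is the x^7 coefficient of A(x)B(x).
Σ = 1·7 + 1·6 + 2·5 + 6·4 + 24·3 + 120·2 + 720·1 + 5040·0 = 1079.

1079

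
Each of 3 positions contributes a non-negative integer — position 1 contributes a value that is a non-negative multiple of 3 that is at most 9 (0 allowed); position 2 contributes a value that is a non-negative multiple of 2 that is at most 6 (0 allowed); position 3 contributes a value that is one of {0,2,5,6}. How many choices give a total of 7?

3

The generating function for the choices is (1 + z³ + z⁶ + z⁹)·(1 + z² + z⁴ + z⁶)·(1 + z² + z⁵ + z⁶); the count is [z⁷].
(1 + z³ + z⁶ + z⁹) has coefficients 1,0,0,1,0,0,1,0 for degrees 0…7.
(1 + z² + z⁴ + z⁶) has coefficients 1,0,1,0,1,0,1,0 for degrees 0…7.
Finally multiplying by (1 + z² + z⁵ + z⁶), the product of all factors after the first has coefficients 1,0,2,0,2,1,3,1 for degrees 0…7.
[z⁷] = 1·1 + 1·2 + 1·0 = 3.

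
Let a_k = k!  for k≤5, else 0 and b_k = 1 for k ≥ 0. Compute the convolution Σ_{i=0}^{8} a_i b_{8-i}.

154

Write out a_i and b_{8-i} for i = 0,…,8 and sum the products.
Σ = 1·1 + 1·1 + 2·1 + 6·1 + 24·1 + 120·1 + 0·1 + 0·1 + 0·1 = 154.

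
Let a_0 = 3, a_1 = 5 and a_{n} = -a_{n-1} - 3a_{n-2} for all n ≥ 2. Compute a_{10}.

The ordinary generating function has denominator 1 + y + 3y^2.
Iterating the recurrence: a_0,…,a_{10} = 3, 5, -14, -1, 43, -40, -89, 209, 58, -685, 511.

511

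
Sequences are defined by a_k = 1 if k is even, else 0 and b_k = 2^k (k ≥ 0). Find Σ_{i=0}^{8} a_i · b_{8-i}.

This is [x^8] in the product of the two ordinary generating functions.
Σ = 1·256 + 0·128 + 1·64 + 0·32 + 1·16 + 0·8 + 1·4 + 0·2 + 1·1 = 341.

341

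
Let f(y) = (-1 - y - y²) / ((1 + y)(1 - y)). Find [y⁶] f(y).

-2

The denominator gives the recurrence a_n = a_(n−2) for n ≥ 3; the numerator fixes a_0 = -1, a_1 = -1, a_2 = -2.
Iterating: -1, -1, -2, -1, -2, -1, -2, so a_6 = -2.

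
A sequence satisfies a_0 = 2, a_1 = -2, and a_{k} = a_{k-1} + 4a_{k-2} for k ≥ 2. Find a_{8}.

566

The ordinary generating function has denominator 1 - t - 4t^2.
Iterating the recurrence: a_0,…,a_{8} = 2, -2, 6, -2, 22, 14, 102, 158, 566.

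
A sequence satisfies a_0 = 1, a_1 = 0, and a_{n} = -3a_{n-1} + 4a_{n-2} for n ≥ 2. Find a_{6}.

820

The ordinary generating function has denominator 1 + 3y - 4y^2.
Iterating the recurrence: a_0,…,a_{6} = 1, 0, 4, -12, 52, -204, 820.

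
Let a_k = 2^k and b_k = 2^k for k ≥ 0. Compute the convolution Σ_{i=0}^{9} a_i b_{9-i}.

5120

This is [x^9] in the product of the two ordinary generating functions.
Σ = 1·512 + 2·256 + 4·128 + 8·64 + 16·32 + 32·16 + 64·8 + 128·4 + 256·2 + 512·1 = 5120.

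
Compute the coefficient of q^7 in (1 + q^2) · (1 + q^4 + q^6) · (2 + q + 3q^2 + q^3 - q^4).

3

(1 + q^2) has coefficients 1,0,1 for degrees 0…2.
(1 + q^4 + q^6) has coefficients 1,0,0,0,1,0,1,0 for degrees 0…7.
Finally multiplying by (2 + q + 3q^2 + q^3 - q^4), the product of all factors after the first has coefficients 2,1,3,1,1,1,5,2 for degrees 0…7.
[q^7] = 1·2 + 1·1 = 3.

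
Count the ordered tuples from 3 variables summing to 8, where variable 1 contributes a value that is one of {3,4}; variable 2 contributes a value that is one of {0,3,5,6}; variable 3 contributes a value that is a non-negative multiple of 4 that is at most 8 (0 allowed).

2

The generating function for the choices is (z^3 + z^4)·(1 + z^3 + z^5 + z^6)·(1 + z^4 + z^8); the count is [z^8].
(z^3 + z^4) has coefficients 0,0,0,1,1 for degrees 0…4.
(1 + z^3 + z^5 + z^6) has coefficients 1,0,0,1,0,1,1,0,0 for degrees 0…8.
Finally multiplying by (1 + z^4 + z^8), the product of all factors after the first has coefficients 1,0,0,1,1,1,1,1,1 for degrees 0…8.
[z^8] = 1·1 + 1·1 = 2.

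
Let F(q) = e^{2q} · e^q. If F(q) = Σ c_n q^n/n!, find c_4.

81

The EGF product rule gives c_4 = Σ_{k_1+k_2=4} C(4; k_1,k_2) · ∏ g_i(k_i), where e^{2q} gives (2)^k; e^q gives (1)^k.
g_1(k) for k = 0…4: 1, 2, 4, 8, 16.
g_2(k) for k = 0…4: 1, 1, 1, 1, 1.
c_4 = Σ_k C(4,k)·g_1(k)·g_2(4−k) = 1·1·1 + 4·2·1 + 6·4·1 + 4·8·1 + 1·16·1 = 1 + 8 + 24 + 32 + 16 = 81.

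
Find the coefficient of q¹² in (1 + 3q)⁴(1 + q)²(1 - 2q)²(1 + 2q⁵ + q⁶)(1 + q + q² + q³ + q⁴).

(1 + 3q)⁴ has coefficients 1,12,54,108,81 for degrees 0…4.
(1 + q)² has coefficients 1,2,1,0,0,0,0,0,0,0,0,0,0 for degrees 0…12.
Multiplying by (1 - 2q)² gives running coefficients 1,-2,-3,4,4,0,0,0,0,0,0,0,0 for degrees 0…12.
Multiplying by (1 + 2q⁵ + q⁶) gives running coefficients 1,-2,-3,4,4,2,-3,-8,5,12,4,0,0 for degrees 0…12.
Finally multiplying by (1 + q + q² + q³ + q⁴), the product of all factors after the first has coefficients 1,-1,-4,0,4,5,4,-1,0,8,10,13,21 for degrees 0…12.
[q¹²] = 1·21 + 12·13 + 54·10 + 108·8 + 81·0 = 1581.

1581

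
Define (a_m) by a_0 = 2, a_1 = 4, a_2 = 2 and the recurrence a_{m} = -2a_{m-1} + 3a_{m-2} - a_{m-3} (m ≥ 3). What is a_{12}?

-92468

The ordinary generating function has denominator 1 + 2y - 3y^2 + y^3.
Iterating the recurrence: a_0,…,a_{12} = 2, 4, 2, 6, -10, 36, -108, 334, -1028, 3166, -9750, 30026, -92468.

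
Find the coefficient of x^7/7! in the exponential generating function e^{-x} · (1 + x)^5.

The EGF product rule gives c_7 = Σ_{k_1+k_2=7} C(7; k_1,k_2) · ∏ g_i(k_i), where e^{-x} gives (-1)^k; (1+x)^5 gives the falling factorial (5)_k.
g_1(k) for k = 0…7: 1, -1, 1, -1, 1, -1, 1, -1.
g_2(k) for k = 0…7: 1, 5, 20, 60, 120, 120, 0, 0.
c_7 = Σ_k C(7,k)·g_1(k)·g_2(7−k) = 21·1·120 + 35·(-1)·120 + 35·1·60 + 21·(-1)·20 + 7·1·5 + 1·(-1)·1 = 2520 − 4200 + 2100 − 420 + 35 − 1 = 34.

34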